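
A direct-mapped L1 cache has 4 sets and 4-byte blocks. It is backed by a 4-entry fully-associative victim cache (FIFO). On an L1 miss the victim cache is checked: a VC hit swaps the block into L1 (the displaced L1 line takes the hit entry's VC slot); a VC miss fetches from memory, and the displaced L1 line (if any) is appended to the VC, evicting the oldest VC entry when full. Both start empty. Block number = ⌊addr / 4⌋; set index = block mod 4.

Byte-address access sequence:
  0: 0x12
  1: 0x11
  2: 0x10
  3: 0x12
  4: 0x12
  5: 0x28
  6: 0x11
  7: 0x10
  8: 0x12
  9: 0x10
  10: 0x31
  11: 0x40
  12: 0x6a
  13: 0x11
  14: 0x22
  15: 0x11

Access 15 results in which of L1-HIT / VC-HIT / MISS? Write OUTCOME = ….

OUTCOME = VC-HIT

0: 0x12 (blk 4, set 0) → MISS  vc=[]
1: 0x11 (blk 4, set 0) → L1-HIT  vc=[]
2: 0x10 (blk 4, set 0) → L1-HIT  vc=[]
3: 0x12 (blk 4, set 0) → L1-HIT  vc=[]
4: 0x12 (blk 4, set 0) → L1-HIT  vc=[]
5: 0x28 (blk 10, set 2) → MISS  vc=[]
6: 0x11 (blk 4, set 0) → L1-HIT  vc=[]
7: 0x10 (blk 4, set 0) → L1-HIT  vc=[]
8: 0x12 (blk 4, set 0) → L1-HIT  vc=[]
9: 0x10 (blk 4, set 0) → L1-HIT  vc=[]
10: 0x31 (blk 12, set 0) → MISS  vc=[4]
11: 0x40 (blk 16, set 0) → MISS  vc=[4, 12]
12: 0x6a (blk 26, set 2) → MISS  vc=[4, 12, 10]
13: 0x11 (blk 4, set 0) → VC-HIT  vc=[16, 12, 10]
14: 0x22 (blk 8, set 0) → MISS  vc=[16, 12, 10, 4]
15: 0x11 (blk 4, set 0) → VC-HIT  vc=[16, 12, 10, 8]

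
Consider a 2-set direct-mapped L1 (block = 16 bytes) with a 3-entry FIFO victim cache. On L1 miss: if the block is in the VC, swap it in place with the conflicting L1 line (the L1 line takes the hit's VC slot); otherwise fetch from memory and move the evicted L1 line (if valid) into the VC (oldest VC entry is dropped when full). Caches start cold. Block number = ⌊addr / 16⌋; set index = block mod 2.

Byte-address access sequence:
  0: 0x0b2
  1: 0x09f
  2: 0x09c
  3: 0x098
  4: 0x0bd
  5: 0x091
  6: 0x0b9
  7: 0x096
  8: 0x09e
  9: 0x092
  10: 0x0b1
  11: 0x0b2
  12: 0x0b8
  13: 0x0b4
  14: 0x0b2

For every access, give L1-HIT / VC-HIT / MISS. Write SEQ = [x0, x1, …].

SEQ = [MISS, MISS, L1-HIT, L1-HIT, VC-HIT, VC-HIT, VC-HIT, VC-HIT, L1-HIT, L1-HIT, VC-HIT, L1-HIT, L1-HIT, L1-HIT, L1-HIT]

0: 0xb2 (blk 11, set 1) → MISS  vc=[]
1: 0x9f (blk 9, set 1) → MISS  vc=[11]
2: 0x9c (blk 9, set 1) → L1-HIT  vc=[11]
3: 0x98 (blk 9, set 1) → L1-HIT  vc=[11]
4: 0xbd (blk 11, set 1) → VC-HIT  vc=[9]
5: 0x91 (blk 9, set 1) → VC-HIT  vc=[11]
6: 0xb9 (blk 11, set 1) → VC-HIT  vc=[9]
7: 0x96 (blk 9, set 1) → VC-HIT  vc=[11]
8: 0x9e (blk 9, set 1) → L1-HIT  vc=[11]
9: 0x92 (blk 9, set 1) → L1-HIT  vc=[11]
10: 0xb1 (blk 11, set 1) → VC-HIT  vc=[9]
11: 0xb2 (blk 11, set 1) → L1-HIT  vc=[9]
12: 0xb8 (blk 11, set 1) → L1-HIT  vc=[9]
13: 0xb4 (blk 11, set 1) → L1-HIT  vc=[9]
14: 0xb2 (blk 11, set 1) → L1-HIT  vc=[9]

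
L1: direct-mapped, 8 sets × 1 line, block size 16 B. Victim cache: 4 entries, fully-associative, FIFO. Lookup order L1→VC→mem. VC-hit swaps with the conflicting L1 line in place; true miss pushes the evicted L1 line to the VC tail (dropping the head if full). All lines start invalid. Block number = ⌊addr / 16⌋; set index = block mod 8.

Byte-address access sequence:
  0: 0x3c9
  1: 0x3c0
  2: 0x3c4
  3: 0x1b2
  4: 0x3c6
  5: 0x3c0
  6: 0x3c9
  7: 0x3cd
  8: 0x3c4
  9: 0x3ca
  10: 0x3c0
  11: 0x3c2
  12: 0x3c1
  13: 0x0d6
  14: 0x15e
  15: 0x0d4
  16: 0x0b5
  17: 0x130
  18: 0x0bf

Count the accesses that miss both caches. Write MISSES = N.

MISSES = 6

#0 0x3c9→b60/s4 MISS; vc=[]
#1 0x3c0→b60/s4 L1-HIT; vc=[]
#2 0x3c4→b60/s4 L1-HIT; vc=[]
#3 0x1b2→b27/s3 MISS; vc=[]
#4 0x3c6→b60/s4 L1-HIT; vc=[]
#5 0x3c0→b60/s4 L1-HIT; vc=[]
#6 0x3c9→b60/s4 L1-HIT; vc=[]
#7 0x3cd→b60/s4 L1-HIT; vc=[]
#8 0x3c4→b60/s4 L1-HIT; vc=[]
#9 0x3ca→b60/s4 L1-HIT; vc=[]
#10 0x3c0→b60/s4 L1-HIT; vc=[]
#11 0x3c2→b60/s4 L1-HIT; vc=[]
#12 0x3c1→b60/s4 L1-HIT; vc=[]
#13 0xd6→b13/s5 MISS; vc=[]
#14 0x15e→b21/s5 MISS; vc=[13]
#15 0xd4→b13/s5 VC-HIT; vc=[21]
#16 0xb5→b11/s3 MISS; vc=[21,27]
#17 0x130→b19/s3 MISS; vc=[21,27,11]
#18 0xbf→b11/s3 VC-HIT; vc=[21,27,19]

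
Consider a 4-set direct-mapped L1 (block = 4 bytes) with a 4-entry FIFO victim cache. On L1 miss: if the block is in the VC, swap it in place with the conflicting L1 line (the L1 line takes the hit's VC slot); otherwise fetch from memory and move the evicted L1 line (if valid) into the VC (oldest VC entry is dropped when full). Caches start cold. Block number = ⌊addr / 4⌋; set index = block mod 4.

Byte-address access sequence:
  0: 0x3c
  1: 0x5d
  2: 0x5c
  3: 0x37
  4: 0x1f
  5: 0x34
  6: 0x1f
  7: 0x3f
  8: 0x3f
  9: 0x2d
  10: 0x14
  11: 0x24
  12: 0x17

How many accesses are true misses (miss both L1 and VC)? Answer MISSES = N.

MISSES = 7

0: 0x3c (blk 15, set 3) → MISS  vc=[]
1: 0x5d (blk 23, set 3) → MISS  vc=[15]
2: 0x5c (blk 23, set 3) → L1-HIT  vc=[15]
3: 0x37 (blk 13, set 1) → MISS  vc=[15]
4: 0x1f (blk 7, set 3) → MISS  vc=[15, 23]
5: 0x34 (blk 13, set 1) → L1-HIT  vc=[15, 23]
6: 0x1f (blk 7, set 3) → L1-HIT  vc=[15, 23]
7: 0x3f (blk 15, set 3) → VC-HIT  vc=[7, 23]
8: 0x3f (blk 15, set 3) → L1-HIT  vc=[7, 23]
9: 0x2d (blk 11, set 3) → MISS  vc=[7, 23, 15]
10: 0x14 (blk 5, set 1) → MISS  vc=[7, 23, 15, 13]
11: 0x24 (blk 9, set 1) → MISS  vc=[23, 15, 13, 5]
12: 0x17 (blk 5, set 1) → VC-HIT  vc=[23, 15, 13, 9]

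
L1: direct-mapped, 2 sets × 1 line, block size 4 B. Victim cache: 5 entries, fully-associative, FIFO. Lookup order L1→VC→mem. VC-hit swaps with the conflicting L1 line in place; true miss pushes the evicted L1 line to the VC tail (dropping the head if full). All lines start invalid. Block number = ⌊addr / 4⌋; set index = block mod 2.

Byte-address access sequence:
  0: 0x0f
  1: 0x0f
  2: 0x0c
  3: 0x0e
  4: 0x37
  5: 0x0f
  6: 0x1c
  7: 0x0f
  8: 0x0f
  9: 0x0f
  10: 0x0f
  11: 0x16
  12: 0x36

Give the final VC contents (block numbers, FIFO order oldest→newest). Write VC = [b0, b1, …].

#0 0xf→b3/s1 MISS; vc=[]
#1 0xf→b3/s1 L1-HIT; vc=[]
#2 0xc→b3/s1 L1-HIT; vc=[]
#3 0xe→b3/s1 L1-HIT; vc=[]
#4 0x37→b13/s1 MISS; vc=[3]
#5 0xf→b3/s1 VC-HIT; vc=[13]
#6 0x1c→b7/s1 MISS; vc=[13,3]
#7 0xf→b3/s1 VC-HIT; vc=[13,7]
#8 0xf→b3/s1 L1-HIT; vc=[13,7]
#9 0xf→b3/s1 L1-HIT; vc=[13,7]
#10 0xf→b3/s1 L1-HIT; vc=[13,7]
#11 0x16→b5/s1 MISS; vc=[13,7,3]
#12 0x36→b13/s1 VC-HIT; vc=[5,7,3]

VC = [5, 7, 3]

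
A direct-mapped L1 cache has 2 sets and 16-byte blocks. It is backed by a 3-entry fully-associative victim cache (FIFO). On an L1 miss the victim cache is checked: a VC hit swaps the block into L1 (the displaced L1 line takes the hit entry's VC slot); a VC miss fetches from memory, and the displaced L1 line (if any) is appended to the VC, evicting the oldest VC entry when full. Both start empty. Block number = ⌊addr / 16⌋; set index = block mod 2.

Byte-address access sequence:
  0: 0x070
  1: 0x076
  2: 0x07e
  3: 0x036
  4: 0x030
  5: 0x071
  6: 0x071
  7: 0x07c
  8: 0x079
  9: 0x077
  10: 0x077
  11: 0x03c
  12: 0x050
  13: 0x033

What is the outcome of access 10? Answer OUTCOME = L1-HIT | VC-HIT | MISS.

  [0] addr=0x70 blk=7 s=1: MISS | VC []
  [1] addr=0x76 blk=7 s=1: L1-HIT | VC []
  [2] addr=0x7e blk=7 s=1: L1-HIT | VC []
  [3] addr=0x36 blk=3 s=1: MISS | VC [7]
  [4] addr=0x30 blk=3 s=1: L1-HIT | VC [7]
  [5] addr=0x71 blk=7 s=1: VC-HIT | VC [3]
  [6] addr=0x71 blk=7 s=1: L1-HIT | VC [3]
  [7] addr=0x7c blk=7 s=1: L1-HIT | VC [3]
  [8] addr=0x79 blk=7 s=1: L1-HIT | VC [3]
  [9] addr=0x77 blk=7 s=1: L1-HIT | VC [3]
  [10] addr=0x77 blk=7 s=1: L1-HIT | VC [3]
  [11] addr=0x3c blk=3 s=1: VC-HIT | VC [7]
  [12] addr=0x50 blk=5 s=1: MISS | VC [7, 3]
  [13] addr=0x33 blk=3 s=1: VC-HIT | VC [7, 5]

OUTCOME = L1-HIT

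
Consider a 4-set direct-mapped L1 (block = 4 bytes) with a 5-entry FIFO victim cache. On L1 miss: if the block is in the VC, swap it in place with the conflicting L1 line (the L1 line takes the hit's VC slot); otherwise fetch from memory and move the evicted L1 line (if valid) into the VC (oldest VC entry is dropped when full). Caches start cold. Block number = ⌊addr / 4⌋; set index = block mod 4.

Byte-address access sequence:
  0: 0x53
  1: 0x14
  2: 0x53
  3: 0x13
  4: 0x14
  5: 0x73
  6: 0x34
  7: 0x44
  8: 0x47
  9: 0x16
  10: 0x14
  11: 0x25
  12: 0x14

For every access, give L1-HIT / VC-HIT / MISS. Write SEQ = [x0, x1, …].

SEQ = [MISS, MISS, L1-HIT, MISS, L1-HIT, MISS, MISS, MISS, L1-HIT, VC-HIT, L1-HIT, MISS, VC-HIT]

0: 0x53 (blk 20, set 0) → MISS  vc=[]
1: 0x14 (blk 5, set 1) → MISS  vc=[]
2: 0x53 (blk 20, set 0) → L1-HIT  vc=[]
3: 0x13 (blk 4, set 0) → MISS  vc=[20]
4: 0x14 (blk 5, set 1) → L1-HIT  vc=[20]
5: 0x73 (blk 28, set 0) → MISS  vc=[20, 4]
6: 0x34 (blk 13, set 1) → MISS  vc=[20, 4, 5]
7: 0x44 (blk 17, set 1) → MISS  vc=[20, 4, 5, 13]
8: 0x47 (blk 17, set 1) → L1-HIT  vc=[20, 4, 5, 13]
9: 0x16 (blk 5, set 1) → VC-HIT  vc=[20, 4, 17, 13]
10: 0x14 (blk 5, set 1) → L1-HIT  vc=[20, 4, 17, 13]
11: 0x25 (blk 9, set 1) → MISS  vc=[20, 4, 17, 13, 5]
12: 0x14 (blk 5, set 1) → VC-HIT  vc=[20, 4, 17, 13, 9]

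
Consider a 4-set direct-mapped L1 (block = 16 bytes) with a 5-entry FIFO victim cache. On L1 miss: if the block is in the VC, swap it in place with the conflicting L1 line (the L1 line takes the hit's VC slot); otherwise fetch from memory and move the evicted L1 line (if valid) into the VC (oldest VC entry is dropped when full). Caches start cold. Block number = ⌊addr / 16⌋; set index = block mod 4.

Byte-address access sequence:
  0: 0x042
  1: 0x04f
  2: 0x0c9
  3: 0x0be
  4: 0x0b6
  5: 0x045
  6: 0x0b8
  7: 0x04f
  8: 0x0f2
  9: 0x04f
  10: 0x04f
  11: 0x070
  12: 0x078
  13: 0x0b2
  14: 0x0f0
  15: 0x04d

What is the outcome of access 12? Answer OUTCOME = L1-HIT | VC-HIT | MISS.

0: 0x42 (blk 4, set 0) → MISS  vc=[]
1: 0x4f (blk 4, set 0) → L1-HIT  vc=[]
2: 0xc9 (blk 12, set 0) → MISS  vc=[4]
3: 0xbe (blk 11, set 3) → MISS  vc=[4]
4: 0xb6 (blk 11, set 3) → L1-HIT  vc=[4]
5: 0x45 (blk 4, set 0) → VC-HIT  vc=[12]
6: 0xb8 (blk 11, set 3) → L1-HIT  vc=[12]
7: 0x4f (blk 4, set 0) → L1-HIT  vc=[12]
8: 0xf2 (blk 15, set 3) → MISS  vc=[12, 11]
9: 0x4f (blk 4, set 0) → L1-HIT  vc=[12, 11]
10: 0x4f (blk 4, set 0) → L1-HIT  vc=[12, 11]
11: 0x70 (blk 7, set 3) → MISS  vc=[12, 11, 15]
12: 0x78 (blk 7, set 3) → L1-HIT  vc=[12, 11, 15]
13: 0xb2 (blk 11, set 3) → VC-HIT  vc=[12, 7, 15]
14: 0xf0 (blk 15, set 3) → VC-HIT  vc=[12, 7, 11]
15: 0x4d (blk 4, set 0) → L1-HIT  vc=[12, 7, 11]

OUTCOME = L1-HIT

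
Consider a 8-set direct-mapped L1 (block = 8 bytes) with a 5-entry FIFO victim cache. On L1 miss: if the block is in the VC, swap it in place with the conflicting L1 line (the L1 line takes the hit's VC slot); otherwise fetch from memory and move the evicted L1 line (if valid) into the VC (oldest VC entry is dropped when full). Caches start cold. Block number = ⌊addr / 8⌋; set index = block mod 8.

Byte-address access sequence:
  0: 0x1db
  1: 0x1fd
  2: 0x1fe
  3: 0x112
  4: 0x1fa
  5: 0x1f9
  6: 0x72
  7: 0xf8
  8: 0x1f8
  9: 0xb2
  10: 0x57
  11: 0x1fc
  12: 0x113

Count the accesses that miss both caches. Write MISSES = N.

MISSES = 7

0: 0x1db (blk 59, set 3) → MISS  vc=[]
1: 0x1fd (blk 63, set 7) → MISS  vc=[]
2: 0x1fe (blk 63, set 7) → L1-HIT  vc=[]
3: 0x112 (blk 34, set 2) → MISS  vc=[]
4: 0x1fa (blk 63, set 7) → L1-HIT  vc=[]
5: 0x1f9 (blk 63, set 7) → L1-HIT  vc=[]
6: 0x72 (blk 14, set 6) → MISS  vc=[]
7: 0xf8 (blk 31, set 7) → MISS  vc=[63]
8: 0x1f8 (blk 63, set 7) → VC-HIT  vc=[31]
9: 0xb2 (blk 22, set 6) → MISS  vc=[31, 14]
10: 0x57 (blk 10, set 2) → MISS  vc=[31, 14, 34]
11: 0x1fc (blk 63, set 7) → L1-HIT  vc=[31, 14, 34]
12: 0x113 (blk 34, set 2) → VC-HIT  vc=[31, 14, 10]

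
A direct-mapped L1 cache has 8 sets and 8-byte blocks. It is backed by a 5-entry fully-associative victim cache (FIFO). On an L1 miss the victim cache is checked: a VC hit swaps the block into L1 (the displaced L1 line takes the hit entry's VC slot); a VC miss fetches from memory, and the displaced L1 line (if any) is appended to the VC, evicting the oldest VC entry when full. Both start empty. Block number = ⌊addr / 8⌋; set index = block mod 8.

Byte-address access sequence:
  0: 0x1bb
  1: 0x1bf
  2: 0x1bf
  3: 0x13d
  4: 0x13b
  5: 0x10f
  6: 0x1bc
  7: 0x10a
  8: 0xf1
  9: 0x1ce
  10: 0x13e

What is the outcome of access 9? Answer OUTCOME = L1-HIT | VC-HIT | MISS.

OUTCOME = MISS

#0 0x1bb→b55/s7 MISS; vc=[]
#1 0x1bf→b55/s7 L1-HIT; vc=[]
#2 0x1bf→b55/s7 L1-HIT; vc=[]
#3 0x13d→b39/s7 MISS; vc=[55]
#4 0x13b→b39/s7 L1-HIT; vc=[55]
#5 0x10f→b33/s1 MISS; vc=[55]
#6 0x1bc→b55/s7 VC-HIT; vc=[39]
#7 0x10a→b33/s1 L1-HIT; vc=[39]
#8 0xf1→b30/s6 MISS; vc=[39]
#9 0x1ce→b57/s1 MISS; vc=[39,33]
#10 0x13e→b39/s7 VC-HIT; vc=[55,33]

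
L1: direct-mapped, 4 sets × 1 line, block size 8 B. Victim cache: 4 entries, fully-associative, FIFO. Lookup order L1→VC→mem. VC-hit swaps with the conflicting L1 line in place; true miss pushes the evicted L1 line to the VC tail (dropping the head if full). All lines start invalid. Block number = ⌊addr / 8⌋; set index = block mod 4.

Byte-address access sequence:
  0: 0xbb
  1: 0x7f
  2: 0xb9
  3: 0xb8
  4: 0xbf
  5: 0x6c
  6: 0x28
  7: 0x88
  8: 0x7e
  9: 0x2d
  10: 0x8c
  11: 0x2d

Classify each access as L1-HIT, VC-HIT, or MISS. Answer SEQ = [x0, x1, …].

  [0] addr=0xbb blk=23 s=3: MISS | VC []
  [1] addr=0x7f blk=15 s=3: MISS | VC [23]
  [2] addr=0xb9 blk=23 s=3: VC-HIT | VC [15]
  [3] addr=0xb8 blk=23 s=3: L1-HIT | VC [15]
  [4] addr=0xbf blk=23 s=3: L1-HIT | VC [15]
  [5] addr=0x6c blk=13 s=1: MISS | VC [15]
  [6] addr=0x28 blk=5 s=1: MISS | VC [15, 13]
  [7] addr=0x88 blk=17 s=1: MISS | VC [15, 13, 5]
  [8] addr=0x7e blk=15 s=3: VC-HIT | VC [23, 13, 5]
  [9] addr=0x2d blk=5 s=1: VC-HIT | VC [23, 13, 17]
  [10] addr=0x8c blk=17 s=1: VC-HIT | VC [23, 13, 5]
  [11] addr=0x2d blk=5 s=1: VC-HIT | VC [23, 13, 17]

SEQ = [MISS, MISS, VC-HIT, L1-HIT, L1-HIT, MISS, MISS, MISS, VC-HIT, VC-HIT, VC-HIT, VC-HIT]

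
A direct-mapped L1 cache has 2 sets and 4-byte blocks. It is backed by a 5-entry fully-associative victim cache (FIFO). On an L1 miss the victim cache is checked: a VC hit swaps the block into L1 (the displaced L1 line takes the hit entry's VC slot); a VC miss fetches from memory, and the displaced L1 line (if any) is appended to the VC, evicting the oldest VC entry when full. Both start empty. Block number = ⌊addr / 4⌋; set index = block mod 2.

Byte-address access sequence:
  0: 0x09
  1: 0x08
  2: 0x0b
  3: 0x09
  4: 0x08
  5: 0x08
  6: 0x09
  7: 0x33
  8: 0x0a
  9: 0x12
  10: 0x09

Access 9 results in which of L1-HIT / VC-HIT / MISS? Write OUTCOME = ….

OUTCOME = MISS

#0 0x9→b2/s0 MISS; vc=[]
#1 0x8→b2/s0 L1-HIT; vc=[]
#2 0xb→b2/s0 L1-HIT; vc=[]
#3 0x9→b2/s0 L1-HIT; vc=[]
#4 0x8→b2/s0 L1-HIT; vc=[]
#5 0x8→b2/s0 L1-HIT; vc=[]
#6 0x9→b2/s0 L1-HIT; vc=[]
#7 0x33→b12/s0 MISS; vc=[2]
#8 0xa→b2/s0 VC-HIT; vc=[12]
#9 0x12→b4/s0 MISS; vc=[12,2]
#10 0x9→b2/s0 VC-HIT; vc=[12,4]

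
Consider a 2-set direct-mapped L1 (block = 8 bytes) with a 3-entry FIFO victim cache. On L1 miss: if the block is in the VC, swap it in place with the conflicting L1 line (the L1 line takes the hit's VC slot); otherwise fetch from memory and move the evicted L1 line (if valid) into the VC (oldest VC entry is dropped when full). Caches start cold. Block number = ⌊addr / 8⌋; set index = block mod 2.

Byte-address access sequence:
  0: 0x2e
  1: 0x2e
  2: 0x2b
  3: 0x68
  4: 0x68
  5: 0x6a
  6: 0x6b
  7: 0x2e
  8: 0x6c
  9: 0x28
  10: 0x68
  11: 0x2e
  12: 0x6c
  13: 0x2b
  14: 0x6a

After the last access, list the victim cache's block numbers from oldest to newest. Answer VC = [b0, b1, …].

VC = [5]

0: 0x2e (blk 5, set 1) → MISS  vc=[]
1: 0x2e (blk 5, set 1) → L1-HIT  vc=[]
2: 0x2b (blk 5, set 1) → L1-HIT  vc=[]
3: 0x68 (blk 13, set 1) → MISS  vc=[5]
4: 0x68 (blk 13, set 1) → L1-HIT  vc=[5]
5: 0x6a (blk 13, set 1) → L1-HIT  vc=[5]
6: 0x6b (blk 13, set 1) → L1-HIT  vc=[5]
7: 0x2e (blk 5, set 1) → VC-HIT  vc=[13]
8: 0x6c (blk 13, set 1) → VC-HIT  vc=[5]
9: 0x28 (blk 5, set 1) → VC-HIT  vc=[13]
10: 0x68 (blk 13, set 1) → VC-HIT  vc=[5]
11: 0x2e (blk 5, set 1) → VC-HIT  vc=[13]
12: 0x6c (blk 13, set 1) → VC-HIT  vc=[5]
13: 0x2b (blk 5, set 1) → VC-HIT  vc=[13]
14: 0x6a (blk 13, set 1) → VC-HIT  vc=[5]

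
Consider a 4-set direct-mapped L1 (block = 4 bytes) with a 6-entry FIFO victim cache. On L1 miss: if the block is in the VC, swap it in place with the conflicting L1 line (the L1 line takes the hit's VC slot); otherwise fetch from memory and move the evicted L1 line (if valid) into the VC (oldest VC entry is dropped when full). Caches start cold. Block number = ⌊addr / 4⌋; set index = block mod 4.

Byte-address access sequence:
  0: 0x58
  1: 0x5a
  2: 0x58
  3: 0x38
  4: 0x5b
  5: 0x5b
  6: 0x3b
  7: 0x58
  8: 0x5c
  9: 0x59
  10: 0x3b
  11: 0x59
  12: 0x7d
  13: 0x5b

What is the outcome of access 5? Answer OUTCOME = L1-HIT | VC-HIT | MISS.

OUTCOME = L1-HIT

0: 0x58 (blk 22, set 2) → MISS  vc=[]
1: 0x5a (blk 22, set 2) → L1-HIT  vc=[]
2: 0x58 (blk 22, set 2) → L1-HIT  vc=[]
3: 0x38 (blk 14, set 2) → MISS  vc=[22]
4: 0x5b (blk 22, set 2) → VC-HIT  vc=[14]
5: 0x5b (blk 22, set 2) → L1-HIT  vc=[14]
6: 0x3b (blk 14, set 2) → VC-HIT  vc=[22]
7: 0x58 (blk 22, set 2) → VC-HIT  vc=[14]
8: 0x5c (blk 23, set 3) → MISS  vc=[14]
9: 0x59 (blk 22, set 2) → L1-HIT  vc=[14]
10: 0x3b (blk 14, set 2) → VC-HIT  vc=[22]
11: 0x59 (blk 22, set 2) → VC-HIT  vc=[14]
12: 0x7d (blk 31, set 3) → MISS  vc=[14, 23]
13: 0x5b (blk 22, set 2) → L1-HIT  vc=[14, 23]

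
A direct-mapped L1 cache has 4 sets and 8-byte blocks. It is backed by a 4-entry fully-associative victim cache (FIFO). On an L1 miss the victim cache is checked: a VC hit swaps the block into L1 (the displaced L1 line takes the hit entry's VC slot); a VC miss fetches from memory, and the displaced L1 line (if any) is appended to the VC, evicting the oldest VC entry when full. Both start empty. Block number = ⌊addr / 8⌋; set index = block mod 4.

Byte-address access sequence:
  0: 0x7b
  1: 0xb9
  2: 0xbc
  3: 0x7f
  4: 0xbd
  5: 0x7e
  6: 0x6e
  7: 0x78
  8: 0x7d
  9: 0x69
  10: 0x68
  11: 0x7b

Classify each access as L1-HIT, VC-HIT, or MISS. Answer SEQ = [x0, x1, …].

SEQ = [MISS, MISS, L1-HIT, VC-HIT, VC-HIT, VC-HIT, MISS, L1-HIT, L1-HIT, L1-HIT, L1-HIT, L1-HIT]

#0 0x7b→b15/s3 MISS; vc=[]
#1 0xb9→b23/s3 MISS; vc=[15]
#2 0xbc→b23/s3 L1-HIT; vc=[15]
#3 0x7f→b15/s3 VC-HIT; vc=[23]
#4 0xbd→b23/s3 VC-HIT; vc=[15]
#5 0x7e→b15/s3 VC-HIT; vc=[23]
#6 0x6e→b13/s1 MISS; vc=[23]
#7 0x78→b15/s3 L1-HIT; vc=[23]
#8 0x7d→b15/s3 L1-HIT; vc=[23]
#9 0x69→b13/s1 L1-HIT; vc=[23]
#10 0x68→b13/s1 L1-HIT; vc=[23]
#11 0x7b→b15/s3 L1-HIT; vc=[23]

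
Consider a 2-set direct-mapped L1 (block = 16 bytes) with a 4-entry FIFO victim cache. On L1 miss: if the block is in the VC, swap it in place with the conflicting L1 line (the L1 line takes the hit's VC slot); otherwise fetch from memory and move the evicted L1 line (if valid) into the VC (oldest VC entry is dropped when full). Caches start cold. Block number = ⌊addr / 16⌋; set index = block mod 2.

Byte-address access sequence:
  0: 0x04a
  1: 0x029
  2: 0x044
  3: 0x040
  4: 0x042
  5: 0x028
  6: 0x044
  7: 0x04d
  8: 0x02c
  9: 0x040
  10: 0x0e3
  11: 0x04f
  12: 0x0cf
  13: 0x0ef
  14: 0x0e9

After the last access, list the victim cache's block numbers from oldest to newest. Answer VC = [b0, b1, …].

0: 0x4a (blk 4, set 0) → MISS  vc=[]
1: 0x29 (blk 2, set 0) → MISS  vc=[4]
2: 0x44 (blk 4, set 0) → VC-HIT  vc=[2]
3: 0x40 (blk 4, set 0) → L1-HIT  vc=[2]
4: 0x42 (blk 4, set 0) → L1-HIT  vc=[2]
5: 0x28 (blk 2, set 0) → VC-HIT  vc=[4]
6: 0x44 (blk 4, set 0) → VC-HIT  vc=[2]
7: 0x4d (blk 4, set 0) → L1-HIT  vc=[2]
8: 0x2c (blk 2, set 0) → VC-HIT  vc=[4]
9: 0x40 (blk 4, set 0) → VC-HIT  vc=[2]
10: 0xe3 (blk 14, set 0) → MISS  vc=[2, 4]
11: 0x4f (blk 4, set 0) → VC-HIT  vc=[2, 14]
12: 0xcf (blk 12, set 0) → MISS  vc=[2, 14, 4]
13: 0xef (blk 14, set 0) → VC-HIT  vc=[2, 12, 4]
14: 0xe9 (blk 14, set 0) → L1-HIT  vc=[2, 12, 4]

VC = [2, 12, 4]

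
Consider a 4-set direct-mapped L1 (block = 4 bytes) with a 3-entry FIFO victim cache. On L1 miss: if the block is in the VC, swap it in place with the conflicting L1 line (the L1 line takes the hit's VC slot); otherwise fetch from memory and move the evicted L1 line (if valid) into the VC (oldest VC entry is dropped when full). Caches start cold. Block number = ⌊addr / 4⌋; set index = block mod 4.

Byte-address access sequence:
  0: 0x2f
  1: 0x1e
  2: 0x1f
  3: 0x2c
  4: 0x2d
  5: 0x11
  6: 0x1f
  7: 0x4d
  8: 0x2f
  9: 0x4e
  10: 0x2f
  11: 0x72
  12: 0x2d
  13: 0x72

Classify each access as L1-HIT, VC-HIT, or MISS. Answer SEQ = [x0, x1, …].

SEQ = [MISS, MISS, L1-HIT, VC-HIT, L1-HIT, MISS, VC-HIT, MISS, VC-HIT, VC-HIT, VC-HIT, MISS, L1-HIT, L1-HIT]

#0 0x2f→b11/s3 MISS; vc=[]
#1 0x1e→b7/s3 MISS; vc=[11]
#2 0x1f→b7/s3 L1-HIT; vc=[11]
#3 0x2c→b11/s3 VC-HIT; vc=[7]
#4 0x2d→b11/s3 L1-HIT; vc=[7]
#5 0x11→b4/s0 MISS; vc=[7]
#6 0x1f→b7/s3 VC-HIT; vc=[11]
#7 0x4d→b19/s3 MISS; vc=[11,7]
#8 0x2f→b11/s3 VC-HIT; vc=[19,7]
#9 0x4e→b19/s3 VC-HIT; vc=[11,7]
#10 0x2f→b11/s3 VC-HIT; vc=[19,7]
#11 0x72→b28/s0 MISS; vc=[19,7,4]
#12 0x2d→b11/s3 L1-HIT; vc=[19,7,4]
#13 0x72→b28/s0 L1-HIT; vc=[19,7,4]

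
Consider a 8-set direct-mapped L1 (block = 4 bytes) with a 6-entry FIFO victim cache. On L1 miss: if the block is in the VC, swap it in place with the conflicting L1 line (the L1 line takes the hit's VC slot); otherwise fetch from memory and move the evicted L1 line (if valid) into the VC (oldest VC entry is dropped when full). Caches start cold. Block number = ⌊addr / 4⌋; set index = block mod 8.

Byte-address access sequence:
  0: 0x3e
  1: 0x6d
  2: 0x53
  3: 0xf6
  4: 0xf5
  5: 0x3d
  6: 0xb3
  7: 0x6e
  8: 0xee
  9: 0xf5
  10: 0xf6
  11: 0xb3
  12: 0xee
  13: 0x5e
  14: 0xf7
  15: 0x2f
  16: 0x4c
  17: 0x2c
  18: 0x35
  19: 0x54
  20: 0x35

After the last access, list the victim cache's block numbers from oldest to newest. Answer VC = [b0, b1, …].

  [0] addr=0x3e blk=15 s=7: MISS | VC []
  [1] addr=0x6d blk=27 s=3: MISS | VC []
  [2] addr=0x53 blk=20 s=4: MISS | VC []
  [3] addr=0xf6 blk=61 s=5: MISS | VC []
  [4] addr=0xf5 blk=61 s=5: L1-HIT | VC []
  [5] addr=0x3d blk=15 s=7: L1-HIT | VC []
  [6] addr=0xb3 blk=44 s=4: MISS | VC [20]
  [7] addr=0x6e blk=27 s=3: L1-HIT | VC [20]
  [8] addr=0xee blk=59 s=3: MISS | VC [20, 27]
  [9] addr=0xf5 blk=61 s=5: L1-HIT | VC [20, 27]
  [10] addr=0xf6 blk=61 s=5: L1-HIT | VC [20, 27]
  [11] addr=0xb3 blk=44 s=4: L1-HIT | VC [20, 27]
  [12] addr=0xee blk=59 s=3: L1-HIT | VC [20, 27]
  [13] addr=0x5e blk=23 s=7: MISS | VC [20, 27, 15]
  [14] addr=0xf7 blk=61 s=5: L1-HIT | VC [20, 27, 15]
  [15] addr=0x2f blk=11 s=3: MISS | VC [20, 27, 15, 59]
  [16] addr=0x4c blk=19 s=3: MISS | VC [20, 27, 15, 59, 11]
  [17] addr=0x2c blk=11 s=3: VC-HIT | VC [20, 27, 15, 59, 19]
  [18] addr=0x35 blk=13 s=5: MISS | VC [20, 27, 15, 59, 19, 61]
  [19] addr=0x54 blk=21 s=5: MISS | VC [27, 15, 59, 19, 61, 13]
  [20] addr=0x35 blk=13 s=5: VC-HIT | VC [27, 15, 59, 19, 61, 21]

VC = [27, 15, 59, 19, 61, 21]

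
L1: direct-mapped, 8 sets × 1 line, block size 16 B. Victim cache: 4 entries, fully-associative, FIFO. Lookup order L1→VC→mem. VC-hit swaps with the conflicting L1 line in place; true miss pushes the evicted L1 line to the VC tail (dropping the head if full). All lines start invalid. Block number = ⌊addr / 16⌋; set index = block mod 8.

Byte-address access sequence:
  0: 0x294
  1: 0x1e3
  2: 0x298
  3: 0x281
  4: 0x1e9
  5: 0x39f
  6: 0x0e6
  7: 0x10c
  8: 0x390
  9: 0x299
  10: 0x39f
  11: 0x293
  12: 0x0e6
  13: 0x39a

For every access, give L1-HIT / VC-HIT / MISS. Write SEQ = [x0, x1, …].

SEQ = [MISS, MISS, L1-HIT, MISS, L1-HIT, MISS, MISS, MISS, L1-HIT, VC-HIT, VC-HIT, VC-HIT, L1-HIT, VC-HIT]

  [0] addr=0x294 blk=41 s=1: MISS | VC []
  [1] addr=0x1e3 blk=30 s=6: MISS | VC []
  [2] addr=0x298 blk=41 s=1: L1-HIT | VC []
  [3] addr=0x281 blk=40 s=0: MISS | VC []
  [4] addr=0x1e9 blk=30 s=6: L1-HIT | VC []
  [5] addr=0x39f blk=57 s=1: MISS | VC [41]
  [6] addr=0xe6 blk=14 s=6: MISS | VC [41, 30]
  [7] addr=0x10c blk=16 s=0: MISS | VC [41, 30, 40]
  [8] addr=0x390 blk=57 s=1: L1-HIT | VC [41, 30, 40]
  [9] addr=0x299 blk=41 s=1: VC-HIT | VC [57, 30, 40]
  [10] addr=0x39f blk=57 s=1: VC-HIT | VC [41, 30, 40]
  [11] addr=0x293 blk=41 s=1: VC-HIT | VC [57, 30, 40]
  [12] addr=0xe6 blk=14 s=6: L1-HIT | VC [57, 30, 40]
  [13] addr=0x39a blk=57 s=1: VC-HIT | VC [41, 30, 40]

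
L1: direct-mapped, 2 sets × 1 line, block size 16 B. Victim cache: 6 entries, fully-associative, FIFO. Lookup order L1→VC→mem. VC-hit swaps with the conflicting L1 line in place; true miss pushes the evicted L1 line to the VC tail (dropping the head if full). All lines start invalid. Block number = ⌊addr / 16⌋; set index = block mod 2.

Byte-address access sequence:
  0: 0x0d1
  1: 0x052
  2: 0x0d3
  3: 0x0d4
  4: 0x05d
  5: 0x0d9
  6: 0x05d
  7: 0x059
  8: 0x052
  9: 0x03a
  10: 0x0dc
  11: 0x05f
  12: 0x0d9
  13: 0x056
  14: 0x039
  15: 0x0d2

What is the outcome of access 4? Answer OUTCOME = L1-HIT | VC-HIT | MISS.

  [0] addr=0xd1 blk=13 s=1: MISS | VC []
  [1] addr=0x52 blk=5 s=1: MISS | VC [13]
  [2] addr=0xd3 blk=13 s=1: VC-HIT | VC [5]
  [3] addr=0xd4 blk=13 s=1: L1-HIT | VC [5]
  [4] addr=0x5d blk=5 s=1: VC-HIT | VC [13]
  [5] addr=0xd9 blk=13 s=1: VC-HIT | VC [5]
  [6] addr=0x5d blk=5 s=1: VC-HIT | VC [13]
  [7] addr=0x59 blk=5 s=1: L1-HIT | VC [13]
  [8] addr=0x52 blk=5 s=1: L1-HIT | VC [13]
  [9] addr=0x3a blk=3 s=1: MISS | VC [13, 5]
  [10] addr=0xdc blk=13 s=1: VC-HIT | VC [3, 5]
  [11] addr=0x5f blk=5 s=1: VC-HIT | VC [3, 13]
  [12] addr=0xd9 blk=13 s=1: VC-HIT | VC [3, 5]
  [13] addr=0x56 blk=5 s=1: VC-HIT | VC [3, 13]
  [14] addr=0x39 blk=3 s=1: VC-HIT | VC [5, 13]
  [15] addr=0xd2 blk=13 s=1: VC-HIT | VC [5, 3]

OUTCOME = VC-HIT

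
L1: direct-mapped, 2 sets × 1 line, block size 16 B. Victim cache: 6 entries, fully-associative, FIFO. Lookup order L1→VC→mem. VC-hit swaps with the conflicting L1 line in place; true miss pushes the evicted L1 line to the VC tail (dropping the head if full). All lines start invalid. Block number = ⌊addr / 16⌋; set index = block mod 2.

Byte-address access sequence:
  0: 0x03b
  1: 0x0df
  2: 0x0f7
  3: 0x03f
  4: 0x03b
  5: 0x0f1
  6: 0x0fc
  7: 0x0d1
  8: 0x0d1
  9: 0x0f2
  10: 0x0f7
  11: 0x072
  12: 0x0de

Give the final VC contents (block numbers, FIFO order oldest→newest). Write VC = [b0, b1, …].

#0 0x3b→b3/s1 MISS; vc=[]
#1 0xdf→b13/s1 MISS; vc=[3]
#2 0xf7→b15/s1 MISS; vc=[3,13]
#3 0x3f→b3/s1 VC-HIT; vc=[15,13]
#4 0x3b→b3/s1 L1-HIT; vc=[15,13]
#5 0xf1→b15/s1 VC-HIT; vc=[3,13]
#6 0xfc→b15/s1 L1-HIT; vc=[3,13]
#7 0xd1→b13/s1 VC-HIT; vc=[3,15]
#8 0xd1→b13/s1 L1-HIT; vc=[3,15]
#9 0xf2→b15/s1 VC-HIT; vc=[3,13]
#10 0xf7→b15/s1 L1-HIT; vc=[3,13]
#11 0x72→b7/s1 MISS; vc=[3,13,15]
#12 0xde→b13/s1 VC-HIT; vc=[3,7,15]

VC = [3, 7, 15]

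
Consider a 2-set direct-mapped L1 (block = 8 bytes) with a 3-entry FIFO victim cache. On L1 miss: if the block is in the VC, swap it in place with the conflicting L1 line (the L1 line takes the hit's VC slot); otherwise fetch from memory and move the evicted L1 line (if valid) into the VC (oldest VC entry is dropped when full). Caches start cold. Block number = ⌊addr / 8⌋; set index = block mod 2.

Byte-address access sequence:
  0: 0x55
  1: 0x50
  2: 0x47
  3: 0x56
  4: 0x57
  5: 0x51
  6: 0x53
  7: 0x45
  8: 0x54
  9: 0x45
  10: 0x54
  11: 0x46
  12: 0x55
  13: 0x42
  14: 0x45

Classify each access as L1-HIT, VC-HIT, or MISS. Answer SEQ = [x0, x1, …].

  [0] addr=0x55 blk=10 s=0: MISS | VC []
  [1] addr=0x50 blk=10 s=0: L1-HIT | VC []
  [2] addr=0x47 blk=8 s=0: MISS | VC [10]
  [3] addr=0x56 blk=10 s=0: VC-HIT | VC [8]
  [4] addr=0x57 blk=10 s=0: L1-HIT | VC [8]
  [5] addr=0x51 blk=10 s=0: L1-HIT | VC [8]
  [6] addr=0x53 blk=10 s=0: L1-HIT | VC [8]
  [7] addr=0x45 blk=8 s=0: VC-HIT | VC [10]
  [8] addr=0x54 blk=10 s=0: VC-HIT | VC [8]
  [9] addr=0x45 blk=8 s=0: VC-HIT | VC [10]
  [10] addr=0x54 blk=10 s=0: VC-HIT | VC [8]
  [11] addr=0x46 blk=8 s=0: VC-HIT | VC [10]
  [12] addr=0x55 blk=10 s=0: VC-HIT | VC [8]
  [13] addr=0x42 blk=8 s=0: VC-HIT | VC [10]
  [14] addr=0x45 blk=8 s=0: L1-HIT | VC [10]

SEQ = [MISS, L1-HIT, MISS, VC-HIT, L1-HIT, L1-HIT, L1-HIT, VC-HIT, VC-HIT, VC-HIT, VC-HIT, VC-HIT, VC-HIT, VC-HIT, L1-HIT]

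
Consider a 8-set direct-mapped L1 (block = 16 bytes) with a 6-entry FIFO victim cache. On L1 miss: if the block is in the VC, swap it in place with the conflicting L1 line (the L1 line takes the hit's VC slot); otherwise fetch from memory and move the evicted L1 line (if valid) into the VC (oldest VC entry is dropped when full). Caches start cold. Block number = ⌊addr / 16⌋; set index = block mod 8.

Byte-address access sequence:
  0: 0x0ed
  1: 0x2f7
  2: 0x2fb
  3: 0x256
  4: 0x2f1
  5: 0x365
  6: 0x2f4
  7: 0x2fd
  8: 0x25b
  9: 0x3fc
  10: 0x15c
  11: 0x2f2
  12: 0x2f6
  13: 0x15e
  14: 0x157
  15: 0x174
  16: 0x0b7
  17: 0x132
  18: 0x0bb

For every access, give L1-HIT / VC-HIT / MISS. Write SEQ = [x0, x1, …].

SEQ = [MISS, MISS, L1-HIT, MISS, L1-HIT, MISS, L1-HIT, L1-HIT, L1-HIT, MISS, MISS, VC-HIT, L1-HIT, L1-HIT, L1-HIT, MISS, MISS, MISS, VC-HIT]

  [0] addr=0xed blk=14 s=6: MISS | VC []
  [1] addr=0x2f7 blk=47 s=7: MISS | VC []
  [2] addr=0x2fb blk=47 s=7: L1-HIT | VC []
  [3] addr=0x256 blk=37 s=5: MISS | VC []
  [4] addr=0x2f1 blk=47 s=7: L1-HIT | VC []
  [5] addr=0x365 blk=54 s=6: MISS | VC [14]
  [6] addr=0x2f4 blk=47 s=7: L1-HIT | VC [14]
  [7] addr=0x2fd blk=47 s=7: L1-HIT | VC [14]
  [8] addr=0x25b blk=37 s=5: L1-HIT | VC [14]
  [9] addr=0x3fc blk=63 s=7: MISS | VC [14, 47]
  [10] addr=0x15c blk=21 s=5: MISS | VC [14, 47, 37]
  [11] addr=0x2f2 blk=47 s=7: VC-HIT | VC [14, 63, 37]
  [12] addr=0x2f6 blk=47 s=7: L1-HIT | VC [14, 63, 37]
  [13] addr=0x15e blk=21 s=5: L1-HIT | VC [14, 63, 37]
  [14] addr=0x157 blk=21 s=5: L1-HIT | VC [14, 63, 37]
  [15] addr=0x174 blk=23 s=7: MISS | VC [14, 63, 37, 47]
  [16] addr=0xb7 blk=11 s=3: MISS | VC [14, 63, 37, 47]
  [17] addr=0x132 blk=19 s=3: MISS | VC [14, 63, 37, 47, 11]
  [18] addr=0xbb blk=11 s=3: VC-HIT | VC [14, 63, 37, 47, 19]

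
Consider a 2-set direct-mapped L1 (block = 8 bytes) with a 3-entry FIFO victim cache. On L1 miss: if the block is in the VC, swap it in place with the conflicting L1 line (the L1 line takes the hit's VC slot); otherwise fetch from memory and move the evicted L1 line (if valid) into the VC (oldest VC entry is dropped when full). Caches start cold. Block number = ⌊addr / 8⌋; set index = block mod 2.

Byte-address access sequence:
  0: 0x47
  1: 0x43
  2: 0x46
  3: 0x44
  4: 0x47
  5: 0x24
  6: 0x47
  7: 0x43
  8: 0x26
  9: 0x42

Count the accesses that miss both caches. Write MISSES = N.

#0 0x47→b8/s0 MISS; vc=[]
#1 0x43→b8/s0 L1-HIT; vc=[]
#2 0x46→b8/s0 L1-HIT; vc=[]
#3 0x44→b8/s0 L1-HIT; vc=[]
#4 0x47→b8/s0 L1-HIT; vc=[]
#5 0x24→b4/s0 MISS; vc=[8]
#6 0x47→b8/s0 VC-HIT; vc=[4]
#7 0x43→b8/s0 L1-HIT; vc=[4]
#8 0x26→b4/s0 VC-HIT; vc=[8]
#9 0x42→b8/s0 VC-HIT; vc=[4]

MISSES = 2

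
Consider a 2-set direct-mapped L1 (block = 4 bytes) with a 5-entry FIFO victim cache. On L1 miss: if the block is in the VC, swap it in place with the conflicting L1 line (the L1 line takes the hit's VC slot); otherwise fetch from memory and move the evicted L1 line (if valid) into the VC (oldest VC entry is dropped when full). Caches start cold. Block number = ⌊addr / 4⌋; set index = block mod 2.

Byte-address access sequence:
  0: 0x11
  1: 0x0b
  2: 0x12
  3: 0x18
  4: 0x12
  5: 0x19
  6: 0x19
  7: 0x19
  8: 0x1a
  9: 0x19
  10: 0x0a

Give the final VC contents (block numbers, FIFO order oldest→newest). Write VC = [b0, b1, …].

0: 0x11 (blk 4, set 0) → MISS  vc=[]
1: 0xb (blk 2, set 0) → MISS  vc=[4]
2: 0x12 (blk 4, set 0) → VC-HIT  vc=[2]
3: 0x18 (blk 6, set 0) → MISS  vc=[2, 4]
4: 0x12 (blk 4, set 0) → VC-HIT  vc=[2, 6]
5: 0x19 (blk 6, set 0) → VC-HIT  vc=[2, 4]
6: 0x19 (blk 6, set 0) → L1-HIT  vc=[2, 4]
7: 0x19 (blk 6, set 0) → L1-HIT  vc=[2, 4]
8: 0x1a (blk 6, set 0) → L1-HIT  vc=[2, 4]
9: 0x19 (blk 6, set 0) → L1-HIT  vc=[2, 4]
10: 0xa (blk 2, set 0) → VC-HIT  vc=[6, 4]

VC = [6, 4]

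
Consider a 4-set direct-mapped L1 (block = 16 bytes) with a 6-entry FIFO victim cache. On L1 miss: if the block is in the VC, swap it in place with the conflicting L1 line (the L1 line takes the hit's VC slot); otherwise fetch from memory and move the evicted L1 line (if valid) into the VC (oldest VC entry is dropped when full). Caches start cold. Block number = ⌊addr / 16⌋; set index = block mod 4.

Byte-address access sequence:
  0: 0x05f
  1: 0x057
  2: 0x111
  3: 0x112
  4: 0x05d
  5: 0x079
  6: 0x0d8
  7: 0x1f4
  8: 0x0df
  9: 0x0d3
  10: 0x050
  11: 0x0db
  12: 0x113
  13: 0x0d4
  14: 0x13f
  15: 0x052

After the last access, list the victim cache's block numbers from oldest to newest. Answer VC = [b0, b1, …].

  [0] addr=0x5f blk=5 s=1: MISS | VC []
  [1] addr=0x57 blk=5 s=1: L1-HIT | VC []
  [2] addr=0x111 blk=17 s=1: MISS | VC [5]
  [3] addr=0x112 blk=17 s=1: L1-HIT | VC [5]
  [4] addr=0x5d blk=5 s=1: VC-HIT | VC [17]
  [5] addr=0x79 blk=7 s=3: MISS | VC [17]
  [6] addr=0xd8 blk=13 s=1: MISS | VC [17, 5]
  [7] addr=0x1f4 blk=31 s=3: MISS | VC [17, 5, 7]
  [8] addr=0xdf blk=13 s=1: L1-HIT | VC [17, 5, 7]
  [9] addr=0xd3 blk=13 s=1: L1-HIT | VC [17, 5, 7]
  [10] addr=0x50 blk=5 s=1: VC-HIT | VC [17, 13, 7]
  [11] addr=0xdb blk=13 s=1: VC-HIT | VC [17, 5, 7]
  [12] addr=0x113 blk=17 s=1: VC-HIT | VC [13, 5, 7]
  [13] addr=0xd4 blk=13 s=1: VC-HIT | VC [17, 5, 7]
  [14] addr=0x13f blk=19 s=3: MISS | VC [17, 5, 7, 31]
  [15] addr=0x52 blk=5 s=1: VC-HIT | VC [17, 13, 7, 31]

VC = [17, 13, 7, 31]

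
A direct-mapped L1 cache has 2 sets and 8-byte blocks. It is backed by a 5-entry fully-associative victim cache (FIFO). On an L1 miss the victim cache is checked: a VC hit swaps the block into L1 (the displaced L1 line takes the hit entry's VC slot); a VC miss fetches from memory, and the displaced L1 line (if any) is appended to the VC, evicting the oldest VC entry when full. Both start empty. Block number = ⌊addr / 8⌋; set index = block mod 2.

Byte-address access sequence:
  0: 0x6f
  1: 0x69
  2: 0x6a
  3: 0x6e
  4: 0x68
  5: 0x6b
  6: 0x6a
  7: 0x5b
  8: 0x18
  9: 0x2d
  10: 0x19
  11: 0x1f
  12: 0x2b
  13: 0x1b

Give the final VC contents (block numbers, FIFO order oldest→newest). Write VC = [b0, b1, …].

VC = [13, 11, 5]

0: 0x6f (blk 13, set 1) → MISS  vc=[]
1: 0x69 (blk 13, set 1) → L1-HIT  vc=[]
2: 0x6a (blk 13, set 1) → L1-HIT  vc=[]
3: 0x6e (blk 13, set 1) → L1-HIT  vc=[]
4: 0x68 (blk 13, set 1) → L1-HIT  vc=[]
5: 0x6b (blk 13, set 1) → L1-HIT  vc=[]
6: 0x6a (blk 13, set 1) → L1-HIT  vc=[]
7: 0x5b (blk 11, set 1) → MISS  vc=[13]
8: 0x18 (blk 3, set 1) → MISS  vc=[13, 11]
9: 0x2d (blk 5, set 1) → MISS  vc=[13, 11, 3]
10: 0x19 (blk 3, set 1) → VC-HIT  vc=[13, 11, 5]
11: 0x1f (blk 3, set 1) → L1-HIT  vc=[13, 11, 5]
12: 0x2b (blk 5, set 1) → VC-HIT  vc=[13, 11, 3]
13: 0x1b (blk 3, set 1) → VC-HIT  vc=[13, 11, 5]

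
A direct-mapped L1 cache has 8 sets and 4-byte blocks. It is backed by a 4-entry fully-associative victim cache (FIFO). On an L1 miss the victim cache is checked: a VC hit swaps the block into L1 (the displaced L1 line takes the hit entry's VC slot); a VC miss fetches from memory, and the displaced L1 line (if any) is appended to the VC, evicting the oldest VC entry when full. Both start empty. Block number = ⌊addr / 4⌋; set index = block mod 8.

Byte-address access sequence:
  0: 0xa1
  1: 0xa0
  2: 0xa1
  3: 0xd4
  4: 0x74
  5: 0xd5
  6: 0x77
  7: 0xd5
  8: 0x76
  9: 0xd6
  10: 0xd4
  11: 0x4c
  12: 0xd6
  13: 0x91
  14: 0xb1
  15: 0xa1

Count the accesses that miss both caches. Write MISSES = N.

0: 0xa1 (blk 40, set 0) → MISS  vc=[]
1: 0xa0 (blk 40, set 0) → L1-HIT  vc=[]
2: 0xa1 (blk 40, set 0) → L1-HIT  vc=[]
3: 0xd4 (blk 53, set 5) → MISS  vc=[]
4: 0x74 (blk 29, set 5) → MISS  vc=[53]
5: 0xd5 (blk 53, set 5) → VC-HIT  vc=[29]
6: 0x77 (blk 29, set 5) → VC-HIT  vc=[53]
7: 0xd5 (blk 53, set 5) → VC-HIT  vc=[29]
8: 0x76 (blk 29, set 5) → VC-HIT  vc=[53]
9: 0xd6 (blk 53, set 5) → VC-HIT  vc=[29]
10: 0xd4 (blk 53, set 5) → L1-HIT  vc=[29]
11: 0x4c (blk 19, set 3) → MISS  vc=[29]
12: 0xd6 (blk 53, set 5) → L1-HIT  vc=[29]
13: 0x91 (blk 36, set 4) → MISS  vc=[29]
14: 0xb1 (blk 44, set 4) → MISS  vc=[29, 36]
15: 0xa1 (blk 40, set 0) → L1-HIT  vc=[29, 36]

MISSES = 6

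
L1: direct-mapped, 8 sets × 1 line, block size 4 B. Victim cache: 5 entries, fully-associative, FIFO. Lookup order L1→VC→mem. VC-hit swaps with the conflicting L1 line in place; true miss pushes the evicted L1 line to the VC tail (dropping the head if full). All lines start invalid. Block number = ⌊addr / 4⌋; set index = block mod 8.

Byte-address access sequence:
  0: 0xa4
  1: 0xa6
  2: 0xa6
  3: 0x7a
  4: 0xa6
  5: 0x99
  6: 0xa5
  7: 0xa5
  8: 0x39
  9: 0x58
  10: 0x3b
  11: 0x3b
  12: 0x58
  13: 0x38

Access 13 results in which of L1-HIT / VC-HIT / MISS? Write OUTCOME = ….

OUTCOME = VC-HIT

  [0] addr=0xa4 blk=41 s=1: MISS | VC []
  [1] addr=0xa6 blk=41 s=1: L1-HIT | VC []
  [2] addr=0xa6 blk=41 s=1: L1-HIT | VC []
  [3] addr=0x7a blk=30 s=6: MISS | VC []
  [4] addr=0xa6 blk=41 s=1: L1-HIT | VC []
  [5] addr=0x99 blk=38 s=6: MISS | VC [30]
  [6] addr=0xa5 blk=41 s=1: L1-HIT | VC [30]
  [7] addr=0xa5 blk=41 s=1: L1-HIT | VC [30]
  [8] addr=0x39 blk=14 s=6: MISS | VC [30, 38]
  [9] addr=0x58 blk=22 s=6: MISS | VC [30, 38, 14]
  [10] addr=0x3b blk=14 s=6: VC-HIT | VC [30, 38, 22]
  [11] addr=0x3b blk=14 s=6: L1-HIT | VC [30, 38, 22]
  [12] addr=0x58 blk=22 s=6: VC-HIT | VC [30, 38, 14]
  [13] addr=0x38 blk=14 s=6: VC-HIT | VC [30, 38, 22]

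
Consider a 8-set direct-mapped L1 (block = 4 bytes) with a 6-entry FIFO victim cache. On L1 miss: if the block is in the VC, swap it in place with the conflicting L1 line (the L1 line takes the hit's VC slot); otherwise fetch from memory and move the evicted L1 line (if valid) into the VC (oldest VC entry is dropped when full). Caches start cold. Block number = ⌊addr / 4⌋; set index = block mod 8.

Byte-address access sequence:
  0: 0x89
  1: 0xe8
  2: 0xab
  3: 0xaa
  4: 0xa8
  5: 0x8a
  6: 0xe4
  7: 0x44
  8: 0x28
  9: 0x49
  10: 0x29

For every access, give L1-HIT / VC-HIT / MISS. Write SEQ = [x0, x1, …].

0: 0x89 (blk 34, set 2) → MISS  vc=[]
1: 0xe8 (blk 58, set 2) → MISS  vc=[34]
2: 0xab (blk 42, set 2) → MISS  vc=[34, 58]
3: 0xaa (blk 42, set 2) → L1-HIT  vc=[34, 58]
4: 0xa8 (blk 42, set 2) → L1-HIT  vc=[34, 58]
5: 0x8a (blk 34, set 2) → VC-HIT  vc=[42, 58]
6: 0xe4 (blk 57, set 1) → MISS  vc=[42, 58]
7: 0x44 (blk 17, set 1) → MISS  vc=[42, 58, 57]
8: 0x28 (blk 10, set 2) → MISS  vc=[42, 58, 57, 34]
9: 0x49 (blk 18, set 2) → MISS  vc=[42, 58, 57, 34, 10]
10: 0x29 (blk 10, set 2) → VC-HIT  vc=[42, 58, 57, 34, 18]

SEQ = [MISS, MISS, MISS, L1-HIT, L1-HIT, VC-HIT, MISS, MISS, MISS, MISS, VC-HIT]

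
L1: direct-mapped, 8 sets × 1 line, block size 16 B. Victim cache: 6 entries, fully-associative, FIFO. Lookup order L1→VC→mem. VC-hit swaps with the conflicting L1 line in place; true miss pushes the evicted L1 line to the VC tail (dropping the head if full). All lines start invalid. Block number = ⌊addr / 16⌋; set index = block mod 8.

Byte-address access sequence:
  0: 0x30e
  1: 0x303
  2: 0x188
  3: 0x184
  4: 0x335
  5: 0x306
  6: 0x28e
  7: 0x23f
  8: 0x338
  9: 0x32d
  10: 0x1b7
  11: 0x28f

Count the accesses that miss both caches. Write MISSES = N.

0: 0x30e (blk 48, set 0) → MISS  vc=[]
1: 0x303 (blk 48, set 0) → L1-HIT  vc=[]
2: 0x188 (blk 24, set 0) → MISS  vc=[48]
3: 0x184 (blk 24, set 0) → L1-HIT  vc=[48]
4: 0x335 (blk 51, set 3) → MISS  vc=[48]
5: 0x306 (blk 48, set 0) → VC-HIT  vc=[24]
6: 0x28e (blk 40, set 0) → MISS  vc=[24, 48]
7: 0x23f (blk 35, set 3) → MISS  vc=[24, 48, 51]
8: 0x338 (blk 51, set 3) → VC-HIT  vc=[24, 48, 35]
9: 0x32d (blk 50, set 2) → MISS  vc=[24, 48, 35]
10: 0x1b7 (blk 27, set 3) → MISS  vc=[24, 48, 35, 51]
11: 0x28f (blk 40, set 0) → L1-HIT  vc=[24, 48, 35, 51]

MISSES = 7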